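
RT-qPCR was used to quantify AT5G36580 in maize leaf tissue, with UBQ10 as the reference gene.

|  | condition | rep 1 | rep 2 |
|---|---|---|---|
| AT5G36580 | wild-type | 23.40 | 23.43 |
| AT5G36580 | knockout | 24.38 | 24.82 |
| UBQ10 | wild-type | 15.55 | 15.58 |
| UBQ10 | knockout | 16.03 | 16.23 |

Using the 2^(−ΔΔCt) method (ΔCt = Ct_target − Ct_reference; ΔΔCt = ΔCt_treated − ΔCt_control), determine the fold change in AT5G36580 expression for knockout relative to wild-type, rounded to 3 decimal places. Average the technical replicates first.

0.651

Mean Ct: AT5G36580 wild-type 23.415; AT5G36580 knockout 24.600; UBQ10 wild-type 15.565; UBQ10 knockout 16.130
ΔCt(wild-type) = 23.415 − 15.565 = 7.850
ΔCt(knockout) = 24.600 − 16.130 = 8.470
ΔΔCt = 8.470 − 7.850 = 0.620
Fold change = 2^(−0.620) = 0.6507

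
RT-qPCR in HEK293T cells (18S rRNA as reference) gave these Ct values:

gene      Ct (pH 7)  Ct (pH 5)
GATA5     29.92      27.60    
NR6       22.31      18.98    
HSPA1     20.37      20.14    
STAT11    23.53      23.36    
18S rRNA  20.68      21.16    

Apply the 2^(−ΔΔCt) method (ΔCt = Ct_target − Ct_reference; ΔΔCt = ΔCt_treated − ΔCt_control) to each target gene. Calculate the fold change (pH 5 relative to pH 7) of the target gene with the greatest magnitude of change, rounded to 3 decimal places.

GATA5: ΔΔCt = (27.60−21.16) − (29.92−20.68) = 6.44 − 9.24 = -2.80; fold change = 2^2.80 = 6.964
NR6: ΔΔCt = (18.98−21.16) − (22.31−20.68) = -2.18 − 1.63 = -3.81; fold change = 2^3.81 = 14.026
HSPA1: ΔΔCt = (20.14−21.16) − (20.37−20.68) = -1.02 − (-0.31) = -0.71; fold change = 2^0.71 = 1.636
STAT11: ΔΔCt = (23.36−21.16) − (23.53−20.68) = 2.20 − 2.85 = -0.65; fold change = 2^0.65 = 1.569
NR6 has the largest |ΔΔCt| = 3.81.

14.026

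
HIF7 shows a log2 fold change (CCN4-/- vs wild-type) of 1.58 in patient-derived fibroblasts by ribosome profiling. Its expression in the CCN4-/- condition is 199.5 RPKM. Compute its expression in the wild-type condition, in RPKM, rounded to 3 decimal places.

66.729

Fold change = 2^(1.58) = 2.9897
wild-type expression = 199.5 / 2.9897 = 66.729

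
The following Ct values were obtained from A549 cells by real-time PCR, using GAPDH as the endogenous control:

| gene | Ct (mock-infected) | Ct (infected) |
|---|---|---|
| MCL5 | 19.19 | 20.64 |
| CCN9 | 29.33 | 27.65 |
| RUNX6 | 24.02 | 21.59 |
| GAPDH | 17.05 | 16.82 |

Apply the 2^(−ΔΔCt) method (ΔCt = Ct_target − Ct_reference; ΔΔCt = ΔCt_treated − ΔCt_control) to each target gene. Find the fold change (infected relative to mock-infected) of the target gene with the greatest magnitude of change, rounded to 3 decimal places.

MCL5: ΔΔCt = (20.64−16.82) − (19.19−17.05) = 3.82 − 2.14 = 1.68; fold change = 2^-1.68 = 0.312
CCN9: ΔΔCt = (27.65−16.82) − (29.33−17.05) = 10.83 − 12.28 = -1.45; fold change = 2^1.45 = 2.732
RUNX6: ΔΔCt = (21.59−16.82) − (24.02−17.05) = 4.77 − 6.97 = -2.20; fold change = 2^2.20 = 4.595
RUNX6 has the largest |ΔΔCt| = 2.20.

4.595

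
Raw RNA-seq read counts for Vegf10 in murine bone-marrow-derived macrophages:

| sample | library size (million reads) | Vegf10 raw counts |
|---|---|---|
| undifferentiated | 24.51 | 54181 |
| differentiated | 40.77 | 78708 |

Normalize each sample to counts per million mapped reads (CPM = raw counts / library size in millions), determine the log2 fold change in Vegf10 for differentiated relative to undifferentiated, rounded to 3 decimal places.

-0.195

CPM(undifferentiated) = 54181 / 24.51 = 2210.5671
CPM(differentiated) = 78708 / 40.77 = 1930.5372
Fold change = 1930.5372 / 2210.5671 = 0.87332
log2(0.87332) = -0.1954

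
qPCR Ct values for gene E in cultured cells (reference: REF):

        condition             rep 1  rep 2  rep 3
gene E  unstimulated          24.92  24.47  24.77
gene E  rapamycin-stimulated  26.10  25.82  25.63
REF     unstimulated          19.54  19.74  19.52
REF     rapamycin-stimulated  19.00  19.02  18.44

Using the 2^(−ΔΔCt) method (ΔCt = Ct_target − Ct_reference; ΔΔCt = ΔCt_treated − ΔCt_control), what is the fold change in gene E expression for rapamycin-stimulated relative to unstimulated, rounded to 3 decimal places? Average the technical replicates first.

0.266

Mean Ct: gene E unstimulated 24.720; gene E rapamycin-stimulated 25.850; REF unstimulated 19.600; REF rapamycin-stimulated 18.820
ΔCt(unstimulated) = 24.720 − 19.600 = 5.120
ΔCt(rapamycin-stimulated) = 25.850 − 18.820 = 7.030
ΔΔCt = 7.030 − 5.120 = 1.910
Fold change = 2^(−1.910) = 0.2661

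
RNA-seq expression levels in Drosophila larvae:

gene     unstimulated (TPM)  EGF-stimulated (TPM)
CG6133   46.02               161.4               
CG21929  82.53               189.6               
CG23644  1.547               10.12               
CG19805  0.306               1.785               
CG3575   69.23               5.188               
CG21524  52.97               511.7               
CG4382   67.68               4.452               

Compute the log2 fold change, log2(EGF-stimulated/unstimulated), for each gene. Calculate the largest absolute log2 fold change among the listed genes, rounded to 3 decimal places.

log2(161.4/46.02) = 1.810  (CG6133)
log2(189.6/82.53) = 1.200  (CG21929)
log2(10.12/1.547) = 2.710  (CG23644)
log2(1.785/0.306) = 2.544  (CG19805)
log2(5.188/69.23) = -3.738  (CG3575)
log2(511.7/52.97) = 3.272  (CG21524)
log2(4.452/67.68) = -3.926  (CG4382)
The largest magnitude belongs to CG4382.

3.926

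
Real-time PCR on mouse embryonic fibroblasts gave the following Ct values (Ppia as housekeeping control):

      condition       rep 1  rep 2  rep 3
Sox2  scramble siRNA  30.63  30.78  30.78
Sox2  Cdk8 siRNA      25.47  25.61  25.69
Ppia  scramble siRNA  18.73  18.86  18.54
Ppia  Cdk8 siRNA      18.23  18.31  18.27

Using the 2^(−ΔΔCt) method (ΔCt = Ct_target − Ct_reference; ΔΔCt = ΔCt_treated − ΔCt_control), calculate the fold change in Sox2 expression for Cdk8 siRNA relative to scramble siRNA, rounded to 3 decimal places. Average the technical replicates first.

25.992

Mean Ct: Sox2 scramble siRNA 30.730; Sox2 Cdk8 siRNA 25.590; Ppia scramble siRNA 18.710; Ppia Cdk8 siRNA 18.270
ΔCt(scramble siRNA) = 30.730 − 18.710 = 12.020
ΔCt(Cdk8 siRNA) = 25.590 − 18.270 = 7.320
ΔΔCt = 7.320 − 12.020 = -4.700
Fold change = 2^(−(-4.700)) = 2^4.700 = 25.9921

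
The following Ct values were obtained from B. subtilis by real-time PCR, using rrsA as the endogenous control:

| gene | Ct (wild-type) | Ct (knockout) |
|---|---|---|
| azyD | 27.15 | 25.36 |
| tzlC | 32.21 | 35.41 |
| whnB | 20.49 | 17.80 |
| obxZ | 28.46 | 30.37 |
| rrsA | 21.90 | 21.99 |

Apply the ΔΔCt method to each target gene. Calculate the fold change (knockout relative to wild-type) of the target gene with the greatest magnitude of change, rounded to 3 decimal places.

azyD: ΔΔCt = (25.36−21.99) − (27.15−21.90) = 3.37 − 5.25 = -1.88; fold change = 2^1.88 = 3.681
tzlC: ΔΔCt = (35.41−21.99) − (32.21−21.90) = 13.42 − 10.31 = 3.11; fold change = 2^-3.11 = 0.116
whnB: ΔΔCt = (17.80−21.99) − (20.49−21.90) = -4.19 − (-1.41) = -2.78; fold change = 2^2.78 = 6.869
obxZ: ΔΔCt = (30.37−21.99) − (28.46−21.90) = 8.38 − 6.56 = 1.82; fold change = 2^-1.82 = 0.283
tzlC has the largest |ΔΔCt| = 3.11.

0.116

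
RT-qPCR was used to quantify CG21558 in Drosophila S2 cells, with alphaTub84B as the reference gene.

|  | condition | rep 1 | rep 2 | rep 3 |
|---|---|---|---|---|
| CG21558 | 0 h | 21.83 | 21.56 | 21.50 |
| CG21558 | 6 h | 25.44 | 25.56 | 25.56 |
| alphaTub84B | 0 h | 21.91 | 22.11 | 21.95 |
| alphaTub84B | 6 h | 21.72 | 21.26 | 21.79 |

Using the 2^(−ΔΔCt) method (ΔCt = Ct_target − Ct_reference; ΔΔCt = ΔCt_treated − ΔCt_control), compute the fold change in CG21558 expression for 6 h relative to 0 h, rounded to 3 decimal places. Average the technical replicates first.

Mean Ct: CG21558 0 h 21.630; CG21558 6 h 25.520; alphaTub84B 0 h 21.990; alphaTub84B 6 h 21.590
ΔCt(0 h) = 21.630 − 21.990 = -0.360
ΔCt(6 h) = 25.520 − 21.590 = 3.930
ΔΔCt = 3.930 − (-0.360) = 4.290
Fold change = 2^(−4.290) = 0.0511

0.051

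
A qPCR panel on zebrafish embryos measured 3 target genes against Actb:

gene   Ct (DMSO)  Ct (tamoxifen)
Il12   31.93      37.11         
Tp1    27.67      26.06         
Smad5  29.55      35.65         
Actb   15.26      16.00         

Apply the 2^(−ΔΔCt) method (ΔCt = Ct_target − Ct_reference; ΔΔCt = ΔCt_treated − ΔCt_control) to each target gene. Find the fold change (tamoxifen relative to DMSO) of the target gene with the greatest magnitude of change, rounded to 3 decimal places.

0.024

Il12: ΔΔCt = (37.11−16.00) − (31.93−15.26) = 21.11 − 16.67 = 4.44; fold change = 2^-4.44 = 0.046
Tp1: ΔΔCt = (26.06−16.00) − (27.67−15.26) = 10.06 − 12.41 = -2.35; fold change = 2^2.35 = 5.098
Smad5: ΔΔCt = (35.65−16.00) − (29.55−15.26) = 19.65 − 14.29 = 5.36; fold change = 2^-5.36 = 0.024
Smad5 has the largest |ΔΔCt| = 5.36.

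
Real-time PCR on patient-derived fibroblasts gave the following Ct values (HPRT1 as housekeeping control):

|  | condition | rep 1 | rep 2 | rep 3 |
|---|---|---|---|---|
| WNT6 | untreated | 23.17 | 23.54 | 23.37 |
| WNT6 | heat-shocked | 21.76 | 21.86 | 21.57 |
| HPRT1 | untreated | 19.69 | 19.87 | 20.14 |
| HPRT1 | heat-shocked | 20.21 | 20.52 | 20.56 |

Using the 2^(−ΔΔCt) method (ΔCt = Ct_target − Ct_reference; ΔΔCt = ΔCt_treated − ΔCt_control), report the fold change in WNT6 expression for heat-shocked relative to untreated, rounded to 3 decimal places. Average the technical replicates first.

4.469

Mean Ct: WNT6 untreated 23.360; WNT6 heat-shocked 21.730; HPRT1 untreated 19.900; HPRT1 heat-shocked 20.430
ΔCt(untreated) = 23.360 − 19.900 = 3.460
ΔCt(heat-shocked) = 21.730 − 20.430 = 1.300
ΔΔCt = 1.300 − 3.460 = -2.160
Fold change = 2^(−(-2.160)) = 2^2.160 = 4.4691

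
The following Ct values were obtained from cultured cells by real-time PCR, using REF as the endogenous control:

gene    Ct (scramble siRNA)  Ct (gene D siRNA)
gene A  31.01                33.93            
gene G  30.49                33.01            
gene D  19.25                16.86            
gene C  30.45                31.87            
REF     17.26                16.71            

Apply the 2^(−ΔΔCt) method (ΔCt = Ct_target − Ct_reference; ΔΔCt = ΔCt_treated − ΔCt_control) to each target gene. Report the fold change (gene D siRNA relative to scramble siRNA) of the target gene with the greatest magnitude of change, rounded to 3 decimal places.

0.090

gene A: ΔΔCt = (33.93−16.71) − (31.01−17.26) = 17.22 − 13.75 = 3.47; fold change = 2^-3.47 = 0.090
gene G: ΔΔCt = (33.01−16.71) − (30.49−17.26) = 16.30 − 13.23 = 3.07; fold change = 2^-3.07 = 0.119
gene D: ΔΔCt = (16.86−16.71) − (19.25−17.26) = 0.15 − 1.99 = -1.84; fold change = 2^1.84 = 3.580
gene C: ΔΔCt = (31.87−16.71) − (30.45−17.26) = 15.16 − 13.19 = 1.97; fold change = 2^-1.97 = 0.255
gene A has the largest |ΔΔCt| = 3.47.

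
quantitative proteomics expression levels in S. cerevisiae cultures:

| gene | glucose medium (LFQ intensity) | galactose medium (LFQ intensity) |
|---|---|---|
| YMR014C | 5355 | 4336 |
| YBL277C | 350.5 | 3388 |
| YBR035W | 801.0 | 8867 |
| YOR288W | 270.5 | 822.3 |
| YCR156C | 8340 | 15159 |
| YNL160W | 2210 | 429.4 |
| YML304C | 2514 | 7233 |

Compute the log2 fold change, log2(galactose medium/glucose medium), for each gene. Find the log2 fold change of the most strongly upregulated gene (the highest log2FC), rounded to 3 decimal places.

3.469

log2(4336/5355) = -0.305  (YMR014C)
log2(3388/350.5) = 3.273  (YBL277C)
log2(8867/801.0) = 3.469  (YBR035W)
log2(822.3/270.5) = 1.604  (YOR288W)
log2(15159/8340) = 0.862  (YCR156C)
log2(429.4/2210) = -2.364  (YNL160W)
log2(7233/2514) = 1.525  (YML304C)
YBR035W is most strongly upregulated.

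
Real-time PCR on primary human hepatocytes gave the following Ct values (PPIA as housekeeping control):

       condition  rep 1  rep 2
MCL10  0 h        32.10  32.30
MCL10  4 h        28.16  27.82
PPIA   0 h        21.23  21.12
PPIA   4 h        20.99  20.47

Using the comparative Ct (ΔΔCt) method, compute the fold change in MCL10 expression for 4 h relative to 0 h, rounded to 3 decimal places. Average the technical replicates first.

13.595

Mean Ct: MCL10 0 h 32.200; MCL10 4 h 27.990; PPIA 0 h 21.175; PPIA 4 h 20.730
ΔCt(0 h) = 32.200 − 21.175 = 11.025
ΔCt(4 h) = 27.990 − 20.730 = 7.260
ΔΔCt = 7.260 − 11.025 = -3.765
Fold change = 2^(−(-3.765)) = 2^3.765 = 13.5950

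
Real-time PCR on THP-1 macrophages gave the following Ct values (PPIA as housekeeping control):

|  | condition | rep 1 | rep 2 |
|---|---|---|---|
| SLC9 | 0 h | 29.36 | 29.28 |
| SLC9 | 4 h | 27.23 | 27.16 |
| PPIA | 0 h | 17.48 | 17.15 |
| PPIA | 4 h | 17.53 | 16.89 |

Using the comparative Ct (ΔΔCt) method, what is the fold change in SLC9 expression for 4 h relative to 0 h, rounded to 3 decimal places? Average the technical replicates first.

Mean Ct: SLC9 0 h 29.320; SLC9 4 h 27.195; PPIA 0 h 17.315; PPIA 4 h 17.210
ΔCt(0 h) = 29.320 − 17.315 = 12.005
ΔCt(4 h) = 27.195 − 17.210 = 9.985
ΔΔCt = 9.985 − 12.005 = -2.020
Fold change = 2^(−(-2.020)) = 2^2.020 = 4.0558

4.056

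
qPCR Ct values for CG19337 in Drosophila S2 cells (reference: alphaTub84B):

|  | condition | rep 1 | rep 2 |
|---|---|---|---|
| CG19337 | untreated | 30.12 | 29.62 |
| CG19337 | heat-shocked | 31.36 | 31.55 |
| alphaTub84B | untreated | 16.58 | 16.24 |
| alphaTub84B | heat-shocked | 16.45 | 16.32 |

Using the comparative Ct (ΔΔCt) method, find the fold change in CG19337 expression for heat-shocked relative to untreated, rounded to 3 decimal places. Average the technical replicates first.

Mean Ct: CG19337 untreated 29.870; CG19337 heat-shocked 31.455; alphaTub84B untreated 16.410; alphaTub84B heat-shocked 16.385
ΔCt(untreated) = 29.870 − 16.410 = 13.460
ΔCt(heat-shocked) = 31.455 − 16.385 = 15.070
ΔΔCt = 15.070 − 13.460 = 1.610
Fold change = 2^(−1.610) = 0.3276

0.328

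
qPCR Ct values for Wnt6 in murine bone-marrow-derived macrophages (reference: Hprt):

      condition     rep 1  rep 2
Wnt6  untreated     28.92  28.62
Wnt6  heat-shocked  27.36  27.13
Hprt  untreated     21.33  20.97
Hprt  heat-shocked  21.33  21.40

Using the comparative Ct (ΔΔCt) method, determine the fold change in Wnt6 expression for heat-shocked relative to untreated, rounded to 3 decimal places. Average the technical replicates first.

3.340

Mean Ct: Wnt6 untreated 28.770; Wnt6 heat-shocked 27.245; Hprt untreated 21.150; Hprt heat-shocked 21.365
ΔCt(untreated) = 28.770 − 21.150 = 7.620
ΔCt(heat-shocked) = 27.245 − 21.365 = 5.880
ΔΔCt = 5.880 − 7.620 = -1.740
Fold change = 2^(−(-1.740)) = 2^1.740 = 3.3404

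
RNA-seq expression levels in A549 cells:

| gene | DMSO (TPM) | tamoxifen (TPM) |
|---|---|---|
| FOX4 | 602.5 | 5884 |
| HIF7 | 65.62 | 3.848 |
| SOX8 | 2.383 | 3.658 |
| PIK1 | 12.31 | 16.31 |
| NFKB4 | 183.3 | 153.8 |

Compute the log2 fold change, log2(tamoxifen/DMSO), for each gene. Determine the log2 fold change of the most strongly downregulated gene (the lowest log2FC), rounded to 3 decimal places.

-4.092

log2(5884/602.5) = 3.288  (FOX4)
log2(3.848/65.62) = -4.092  (HIF7)
log2(3.658/2.383) = 0.618  (SOX8)
log2(16.31/12.31) = 0.406  (PIK1)
log2(153.8/183.3) = -0.253  (NFKB4)
HIF7 is most strongly downregulated.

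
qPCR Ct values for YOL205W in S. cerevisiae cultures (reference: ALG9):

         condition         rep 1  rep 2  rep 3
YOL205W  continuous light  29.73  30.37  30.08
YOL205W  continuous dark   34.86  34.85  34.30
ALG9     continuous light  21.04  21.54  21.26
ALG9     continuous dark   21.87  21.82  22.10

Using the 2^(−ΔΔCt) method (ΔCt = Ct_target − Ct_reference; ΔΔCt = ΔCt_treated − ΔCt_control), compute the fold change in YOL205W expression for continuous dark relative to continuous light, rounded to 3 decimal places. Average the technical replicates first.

Mean Ct: YOL205W continuous light 30.060; YOL205W continuous dark 34.670; ALG9 continuous light 21.280; ALG9 continuous dark 21.930
ΔCt(continuous light) = 30.060 − 21.280 = 8.780
ΔCt(continuous dark) = 34.670 − 21.930 = 12.740
ΔΔCt = 12.740 − 8.780 = 3.960
Fold change = 2^(−3.960) = 0.0643

0.064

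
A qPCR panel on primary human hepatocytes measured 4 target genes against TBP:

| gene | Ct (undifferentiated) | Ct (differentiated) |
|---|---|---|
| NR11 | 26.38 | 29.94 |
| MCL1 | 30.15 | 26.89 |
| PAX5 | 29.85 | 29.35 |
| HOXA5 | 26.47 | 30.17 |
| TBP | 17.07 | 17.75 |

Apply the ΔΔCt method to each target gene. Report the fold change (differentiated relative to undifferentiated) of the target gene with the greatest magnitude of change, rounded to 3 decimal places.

15.348

NR11: ΔΔCt = (29.94−17.75) − (26.38−17.07) = 12.19 − 9.31 = 2.88; fold change = 2^-2.88 = 0.136
MCL1: ΔΔCt = (26.89−17.75) − (30.15−17.07) = 9.14 − 13.08 = -3.94; fold change = 2^3.94 = 15.348
PAX5: ΔΔCt = (29.35−17.75) − (29.85−17.07) = 11.60 − 12.78 = -1.18; fold change = 2^1.18 = 2.266
HOXA5: ΔΔCt = (30.17−17.75) − (26.47−17.07) = 12.42 − 9.40 = 3.02; fold change = 2^-3.02 = 0.123
MCL1 has the largest |ΔΔCt| = 3.94.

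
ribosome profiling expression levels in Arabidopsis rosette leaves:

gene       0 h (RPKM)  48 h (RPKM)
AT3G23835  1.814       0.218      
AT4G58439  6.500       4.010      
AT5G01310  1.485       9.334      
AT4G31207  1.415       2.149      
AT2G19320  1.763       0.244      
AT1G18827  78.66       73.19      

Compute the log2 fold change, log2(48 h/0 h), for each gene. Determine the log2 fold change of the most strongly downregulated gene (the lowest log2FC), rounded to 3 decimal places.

-3.057

log2(0.218/1.814) = -3.057  (AT3G23835)
log2(4.010/6.500) = -0.697  (AT4G58439)
log2(9.334/1.485) = 2.652  (AT5G01310)
log2(2.149/1.415) = 0.603  (AT4G31207)
log2(0.244/1.763) = -2.853  (AT2G19320)
log2(73.19/78.66) = -0.104  (AT1G18827)
AT3G23835 is most strongly downregulated.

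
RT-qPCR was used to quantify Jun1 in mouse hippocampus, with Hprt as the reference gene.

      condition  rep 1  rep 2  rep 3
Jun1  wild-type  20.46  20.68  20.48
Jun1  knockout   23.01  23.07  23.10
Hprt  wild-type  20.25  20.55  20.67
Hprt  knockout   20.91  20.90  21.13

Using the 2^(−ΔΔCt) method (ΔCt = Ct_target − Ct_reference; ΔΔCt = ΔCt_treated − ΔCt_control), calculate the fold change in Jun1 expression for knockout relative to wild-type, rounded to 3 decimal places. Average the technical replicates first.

Mean Ct: Jun1 wild-type 20.540; Jun1 knockout 23.060; Hprt wild-type 20.490; Hprt knockout 20.980
ΔCt(wild-type) = 20.540 − 20.490 = 0.050
ΔCt(knockout) = 23.060 − 20.980 = 2.080
ΔΔCt = 2.080 − 0.050 = 2.030
Fold change = 2^(−2.030) = 0.2449

0.245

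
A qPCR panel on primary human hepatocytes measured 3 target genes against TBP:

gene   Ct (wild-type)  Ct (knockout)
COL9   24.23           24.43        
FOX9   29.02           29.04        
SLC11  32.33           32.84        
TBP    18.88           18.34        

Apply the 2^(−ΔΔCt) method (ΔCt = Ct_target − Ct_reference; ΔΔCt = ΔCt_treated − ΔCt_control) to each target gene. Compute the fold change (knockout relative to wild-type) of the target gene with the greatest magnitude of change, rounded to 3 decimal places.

COL9: ΔΔCt = (24.43−18.34) − (24.23−18.88) = 6.09 − 5.35 = 0.74; fold change = 2^-0.74 = 0.599
FOX9: ΔΔCt = (29.04−18.34) − (29.02−18.88) = 10.70 − 10.14 = 0.56; fold change = 2^-0.56 = 0.678
SLC11: ΔΔCt = (32.84−18.34) − (32.33−18.88) = 14.50 − 13.45 = 1.05; fold change = 2^-1.05 = 0.483
SLC11 has the largest |ΔΔCt| = 1.05.

0.483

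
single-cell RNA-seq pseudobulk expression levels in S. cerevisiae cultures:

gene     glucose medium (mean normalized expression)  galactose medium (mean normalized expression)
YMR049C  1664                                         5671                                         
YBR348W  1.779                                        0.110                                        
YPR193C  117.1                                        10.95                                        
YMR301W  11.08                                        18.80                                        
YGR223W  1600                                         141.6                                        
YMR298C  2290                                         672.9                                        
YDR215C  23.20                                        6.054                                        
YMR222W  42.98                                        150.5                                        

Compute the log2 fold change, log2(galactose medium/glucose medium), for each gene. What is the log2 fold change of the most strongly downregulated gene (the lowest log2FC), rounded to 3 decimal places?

-4.015

log2(5671/1664) = 1.769  (YMR049C)
log2(0.110/1.779) = -4.015  (YBR348W)
log2(10.95/117.1) = -3.419  (YPR193C)
log2(18.80/11.08) = 0.763  (YMR301W)
log2(141.6/1600) = -3.498  (YGR223W)
log2(672.9/2290) = -1.767  (YMR298C)
log2(6.054/23.20) = -1.938  (YDR215C)
log2(150.5/42.98) = 1.808  (YMR222W)
YBR348W is most strongly downregulated.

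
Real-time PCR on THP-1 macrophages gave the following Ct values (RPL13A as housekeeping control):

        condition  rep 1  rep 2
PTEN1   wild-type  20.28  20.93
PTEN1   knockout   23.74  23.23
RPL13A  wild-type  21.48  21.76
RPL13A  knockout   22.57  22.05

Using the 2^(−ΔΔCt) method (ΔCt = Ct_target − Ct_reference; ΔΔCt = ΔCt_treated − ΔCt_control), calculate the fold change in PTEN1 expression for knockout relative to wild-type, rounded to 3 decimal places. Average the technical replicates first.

Mean Ct: PTEN1 wild-type 20.605; PTEN1 knockout 23.485; RPL13A wild-type 21.620; RPL13A knockout 22.310
ΔCt(wild-type) = 20.605 − 21.620 = -1.015
ΔCt(knockout) = 23.485 − 22.310 = 1.175
ΔΔCt = 1.175 − (-1.015) = 2.190
Fold change = 2^(−2.190) = 0.2192

0.219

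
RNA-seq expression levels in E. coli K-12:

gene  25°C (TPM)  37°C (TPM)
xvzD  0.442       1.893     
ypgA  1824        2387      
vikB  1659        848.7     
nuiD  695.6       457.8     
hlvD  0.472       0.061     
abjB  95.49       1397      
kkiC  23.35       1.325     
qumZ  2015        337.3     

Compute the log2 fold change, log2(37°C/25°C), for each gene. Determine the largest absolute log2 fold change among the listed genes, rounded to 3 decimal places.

log2(1.893/0.442) = 2.099  (xvzD)
log2(2387/1824) = 0.388  (ypgA)
log2(848.7/1659) = -0.967  (vikB)
log2(457.8/695.6) = -0.604  (nuiD)
log2(0.061/0.472) = -2.952  (hlvD)
log2(1397/95.49) = 3.871  (abjB)
log2(1.325/23.35) = -4.139  (kkiC)
log2(337.3/2015) = -2.579  (qumZ)
The largest magnitude belongs to kkiC.

4.139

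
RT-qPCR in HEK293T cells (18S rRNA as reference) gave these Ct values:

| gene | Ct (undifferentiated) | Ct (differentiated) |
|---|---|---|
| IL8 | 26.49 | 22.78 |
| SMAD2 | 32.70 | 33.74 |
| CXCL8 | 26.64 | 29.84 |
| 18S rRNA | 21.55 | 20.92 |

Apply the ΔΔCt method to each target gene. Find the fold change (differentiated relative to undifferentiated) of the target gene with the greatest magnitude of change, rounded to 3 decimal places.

IL8: ΔΔCt = (22.78−20.92) − (26.49−21.55) = 1.86 − 4.94 = -3.08; fold change = 2^3.08 = 8.456
SMAD2: ΔΔCt = (33.74−20.92) − (32.70−21.55) = 12.82 − 11.15 = 1.67; fold change = 2^-1.67 = 0.314
CXCL8: ΔΔCt = (29.84−20.92) − (26.64−21.55) = 8.92 − 5.09 = 3.83; fold change = 2^-3.83 = 0.070
CXCL8 has the largest |ΔΔCt| = 3.83.

0.070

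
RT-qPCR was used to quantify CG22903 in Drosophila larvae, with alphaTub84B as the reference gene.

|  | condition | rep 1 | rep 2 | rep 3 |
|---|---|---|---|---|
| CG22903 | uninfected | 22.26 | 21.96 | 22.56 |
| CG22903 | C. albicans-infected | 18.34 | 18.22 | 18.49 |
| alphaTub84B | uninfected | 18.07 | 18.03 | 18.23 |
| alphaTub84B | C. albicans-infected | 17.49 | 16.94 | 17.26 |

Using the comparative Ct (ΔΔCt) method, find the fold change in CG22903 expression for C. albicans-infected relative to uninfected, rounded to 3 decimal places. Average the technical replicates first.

8.168

Mean Ct: CG22903 uninfected 22.260; CG22903 C. albicans-infected 18.350; alphaTub84B uninfected 18.110; alphaTub84B C. albicans-infected 17.230
ΔCt(uninfected) = 22.260 − 18.110 = 4.150
ΔCt(C. albicans-infected) = 18.350 − 17.230 = 1.120
ΔΔCt = 1.120 − 4.150 = -3.030
Fold change = 2^(−(-3.030)) = 2^3.030 = 8.1681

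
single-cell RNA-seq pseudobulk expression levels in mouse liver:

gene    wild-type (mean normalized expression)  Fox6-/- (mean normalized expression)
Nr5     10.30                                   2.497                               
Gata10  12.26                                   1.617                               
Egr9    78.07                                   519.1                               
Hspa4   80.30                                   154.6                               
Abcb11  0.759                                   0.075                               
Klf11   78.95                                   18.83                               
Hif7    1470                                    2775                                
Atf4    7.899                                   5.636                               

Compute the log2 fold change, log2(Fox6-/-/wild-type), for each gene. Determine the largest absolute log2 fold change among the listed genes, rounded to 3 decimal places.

3.339

log2(2.497/10.30) = -2.044  (Nr5)
log2(1.617/12.26) = -2.923  (Gata10)
log2(519.1/78.07) = 2.733  (Egr9)
log2(154.6/80.30) = 0.945  (Hspa4)
log2(0.075/0.759) = -3.339  (Abcb11)
log2(18.83/78.95) = -2.068  (Klf11)
log2(2775/1470) = 0.917  (Hif7)
log2(5.636/7.899) = -0.487  (Atf4)
The largest magnitude belongs to Abcb11.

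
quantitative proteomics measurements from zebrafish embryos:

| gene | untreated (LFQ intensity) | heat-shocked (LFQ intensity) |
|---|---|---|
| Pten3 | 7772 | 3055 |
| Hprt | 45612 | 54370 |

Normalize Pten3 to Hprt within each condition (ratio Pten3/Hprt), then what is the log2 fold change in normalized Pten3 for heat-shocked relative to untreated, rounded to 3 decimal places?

Pten3/Hprt (untreated) = 7772 / 45612 = 0.17039
Pten3/Hprt (heat-shocked) = 3055 / 54370 = 0.056189
Fold change = 0.056189 / 0.17039 = 0.3298
log2(0.3298) = -1.6005

-1.601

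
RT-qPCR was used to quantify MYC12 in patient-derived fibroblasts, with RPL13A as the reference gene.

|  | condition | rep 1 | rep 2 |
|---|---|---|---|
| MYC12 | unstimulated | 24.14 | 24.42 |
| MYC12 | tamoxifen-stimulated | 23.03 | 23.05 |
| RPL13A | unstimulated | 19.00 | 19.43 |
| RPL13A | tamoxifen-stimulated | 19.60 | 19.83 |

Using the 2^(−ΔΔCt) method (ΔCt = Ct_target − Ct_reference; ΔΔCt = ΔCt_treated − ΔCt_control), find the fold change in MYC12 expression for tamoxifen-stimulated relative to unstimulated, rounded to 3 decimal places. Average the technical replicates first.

Mean Ct: MYC12 unstimulated 24.280; MYC12 tamoxifen-stimulated 23.040; RPL13A unstimulated 19.215; RPL13A tamoxifen-stimulated 19.715
ΔCt(unstimulated) = 24.280 − 19.215 = 5.065
ΔCt(tamoxifen-stimulated) = 23.040 − 19.715 = 3.325
ΔΔCt = 3.325 − 5.065 = -1.740
Fold change = 2^(−(-1.740)) = 2^1.740 = 3.3404

3.340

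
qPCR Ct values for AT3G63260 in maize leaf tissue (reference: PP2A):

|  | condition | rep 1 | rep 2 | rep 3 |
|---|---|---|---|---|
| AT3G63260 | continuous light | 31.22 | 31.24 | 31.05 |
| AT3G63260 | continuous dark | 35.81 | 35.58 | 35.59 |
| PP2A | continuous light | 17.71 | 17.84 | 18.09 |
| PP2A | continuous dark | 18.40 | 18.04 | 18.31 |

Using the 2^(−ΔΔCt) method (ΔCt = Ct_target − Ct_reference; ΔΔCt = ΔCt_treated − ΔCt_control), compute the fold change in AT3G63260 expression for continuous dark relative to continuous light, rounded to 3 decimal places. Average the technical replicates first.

0.058

Mean Ct: AT3G63260 continuous light 31.170; AT3G63260 continuous dark 35.660; PP2A continuous light 17.880; PP2A continuous dark 18.250
ΔCt(continuous light) = 31.170 − 17.880 = 13.290
ΔCt(continuous dark) = 35.660 − 18.250 = 17.410
ΔΔCt = 17.410 − 13.290 = 4.120
Fold change = 2^(−4.120) = 0.0575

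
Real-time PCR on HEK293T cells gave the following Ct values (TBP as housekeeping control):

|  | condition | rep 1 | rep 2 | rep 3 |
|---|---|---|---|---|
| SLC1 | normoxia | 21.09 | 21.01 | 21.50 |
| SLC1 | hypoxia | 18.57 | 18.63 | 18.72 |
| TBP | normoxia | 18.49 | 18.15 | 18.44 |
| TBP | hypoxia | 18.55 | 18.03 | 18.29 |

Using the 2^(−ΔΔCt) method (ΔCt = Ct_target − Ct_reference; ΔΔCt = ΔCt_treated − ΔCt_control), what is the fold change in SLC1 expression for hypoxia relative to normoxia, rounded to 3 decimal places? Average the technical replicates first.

5.618

Mean Ct: SLC1 normoxia 21.200; SLC1 hypoxia 18.640; TBP normoxia 18.360; TBP hypoxia 18.290
ΔCt(normoxia) = 21.200 − 18.360 = 2.840
ΔCt(hypoxia) = 18.640 − 18.290 = 0.350
ΔΔCt = 0.350 − 2.840 = -2.490
Fold change = 2^(−(-2.490)) = 2^2.490 = 5.6178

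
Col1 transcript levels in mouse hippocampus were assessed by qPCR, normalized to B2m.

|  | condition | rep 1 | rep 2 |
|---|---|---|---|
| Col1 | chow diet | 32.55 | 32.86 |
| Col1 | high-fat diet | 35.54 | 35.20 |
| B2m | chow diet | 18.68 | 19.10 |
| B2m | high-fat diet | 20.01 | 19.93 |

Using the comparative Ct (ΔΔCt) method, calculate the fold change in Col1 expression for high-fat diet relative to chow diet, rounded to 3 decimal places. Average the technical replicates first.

0.333

Mean Ct: Col1 chow diet 32.705; Col1 high-fat diet 35.370; B2m chow diet 18.890; B2m high-fat diet 19.970
ΔCt(chow diet) = 32.705 − 18.890 = 13.815
ΔCt(high-fat diet) = 35.370 − 19.970 = 15.400
ΔΔCt = 15.400 − 13.815 = 1.585
Fold change = 2^(−1.585) = 0.3333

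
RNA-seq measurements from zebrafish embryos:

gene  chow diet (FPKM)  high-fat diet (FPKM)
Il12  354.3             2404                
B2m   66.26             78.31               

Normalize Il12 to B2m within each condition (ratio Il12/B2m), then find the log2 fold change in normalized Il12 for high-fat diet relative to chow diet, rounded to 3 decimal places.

Il12/B2m (chow diet) = 354.3 / 66.26 = 5.3471
Il12/B2m (high-fat diet) = 2404 / 78.31 = 30.699
Fold change = 30.699 / 5.3471 = 5.7411
log2(5.7411) = 2.5213

2.521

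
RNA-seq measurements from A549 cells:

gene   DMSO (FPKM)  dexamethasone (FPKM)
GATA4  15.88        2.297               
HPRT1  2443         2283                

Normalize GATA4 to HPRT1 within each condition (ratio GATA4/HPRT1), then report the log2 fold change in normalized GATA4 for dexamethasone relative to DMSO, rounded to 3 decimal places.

-2.692

GATA4/HPRT1 (DMSO) = 15.88 / 2443 = 0.0065002
GATA4/HPRT1 (dexamethasone) = 2.297 / 2283 = 0.0010061
Fold change = 0.0010061 / 0.0065002 = 0.1548
log2(0.1548) = -2.6917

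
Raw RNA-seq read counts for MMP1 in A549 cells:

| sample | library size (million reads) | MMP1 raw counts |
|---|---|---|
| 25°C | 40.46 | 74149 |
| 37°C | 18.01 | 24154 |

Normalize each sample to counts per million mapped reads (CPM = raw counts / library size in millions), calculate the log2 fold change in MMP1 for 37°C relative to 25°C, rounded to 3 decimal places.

-0.450

CPM(25°C) = 74149 / 40.46 = 1832.6495
CPM(37°C) = 24154 / 18.01 = 1341.1438
Fold change = 1341.1438 / 1832.6495 = 0.73181
log2(0.73181) = -0.4505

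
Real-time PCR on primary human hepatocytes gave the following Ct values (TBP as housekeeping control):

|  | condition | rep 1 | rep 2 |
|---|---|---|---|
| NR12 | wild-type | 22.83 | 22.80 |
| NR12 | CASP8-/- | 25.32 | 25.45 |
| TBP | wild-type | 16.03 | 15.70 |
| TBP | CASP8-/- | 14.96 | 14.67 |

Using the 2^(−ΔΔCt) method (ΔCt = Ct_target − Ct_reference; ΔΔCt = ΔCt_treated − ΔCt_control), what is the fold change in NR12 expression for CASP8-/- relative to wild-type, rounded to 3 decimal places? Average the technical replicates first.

0.081

Mean Ct: NR12 wild-type 22.815; NR12 CASP8-/- 25.385; TBP wild-type 15.865; TBP CASP8-/- 14.815
ΔCt(wild-type) = 22.815 − 15.865 = 6.950
ΔCt(CASP8-/-) = 25.385 − 14.815 = 10.570
ΔΔCt = 10.570 − 6.950 = 3.620
Fold change = 2^(−3.620) = 0.0813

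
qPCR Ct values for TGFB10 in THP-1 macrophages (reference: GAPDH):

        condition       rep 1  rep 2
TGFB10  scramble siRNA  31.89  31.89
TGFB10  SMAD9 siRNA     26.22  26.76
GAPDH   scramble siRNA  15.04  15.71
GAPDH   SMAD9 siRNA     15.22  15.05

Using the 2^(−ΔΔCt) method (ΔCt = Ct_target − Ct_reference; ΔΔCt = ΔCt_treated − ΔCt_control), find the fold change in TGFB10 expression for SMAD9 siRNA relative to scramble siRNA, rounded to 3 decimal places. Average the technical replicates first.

Mean Ct: TGFB10 scramble siRNA 31.890; TGFB10 SMAD9 siRNA 26.490; GAPDH scramble siRNA 15.375; GAPDH SMAD9 siRNA 15.135
ΔCt(scramble siRNA) = 31.890 − 15.375 = 16.515
ΔCt(SMAD9 siRNA) = 26.490 − 15.135 = 11.355
ΔΔCt = 11.355 − 16.515 = -5.160
Fold change = 2^(−(-5.160)) = 2^5.160 = 35.7532

35.753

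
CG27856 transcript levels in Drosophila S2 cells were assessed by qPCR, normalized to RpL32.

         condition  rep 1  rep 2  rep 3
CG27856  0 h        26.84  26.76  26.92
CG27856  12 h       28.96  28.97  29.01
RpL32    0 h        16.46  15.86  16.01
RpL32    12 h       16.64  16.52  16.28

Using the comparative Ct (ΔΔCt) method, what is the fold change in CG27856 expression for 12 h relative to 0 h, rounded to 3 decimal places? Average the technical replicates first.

Mean Ct: CG27856 0 h 26.840; CG27856 12 h 28.980; RpL32 0 h 16.110; RpL32 12 h 16.480
ΔCt(0 h) = 26.840 − 16.110 = 10.730
ΔCt(12 h) = 28.980 − 16.480 = 12.500
ΔΔCt = 12.500 − 10.730 = 1.770
Fold change = 2^(−1.770) = 0.2932

0.293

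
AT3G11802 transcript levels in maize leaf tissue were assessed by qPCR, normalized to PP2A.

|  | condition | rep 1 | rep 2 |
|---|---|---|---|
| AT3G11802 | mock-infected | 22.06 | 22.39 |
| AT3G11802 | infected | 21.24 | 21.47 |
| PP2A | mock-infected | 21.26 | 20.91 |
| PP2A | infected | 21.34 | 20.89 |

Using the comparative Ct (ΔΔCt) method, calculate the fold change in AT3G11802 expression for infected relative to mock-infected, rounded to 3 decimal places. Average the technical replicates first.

1.866

Mean Ct: AT3G11802 mock-infected 22.225; AT3G11802 infected 21.355; PP2A mock-infected 21.085; PP2A infected 21.115
ΔCt(mock-infected) = 22.225 − 21.085 = 1.140
ΔCt(infected) = 21.355 − 21.115 = 0.240
ΔΔCt = 0.240 − 1.140 = -0.900
Fold change = 2^(−(-0.900)) = 2^0.900 = 1.8661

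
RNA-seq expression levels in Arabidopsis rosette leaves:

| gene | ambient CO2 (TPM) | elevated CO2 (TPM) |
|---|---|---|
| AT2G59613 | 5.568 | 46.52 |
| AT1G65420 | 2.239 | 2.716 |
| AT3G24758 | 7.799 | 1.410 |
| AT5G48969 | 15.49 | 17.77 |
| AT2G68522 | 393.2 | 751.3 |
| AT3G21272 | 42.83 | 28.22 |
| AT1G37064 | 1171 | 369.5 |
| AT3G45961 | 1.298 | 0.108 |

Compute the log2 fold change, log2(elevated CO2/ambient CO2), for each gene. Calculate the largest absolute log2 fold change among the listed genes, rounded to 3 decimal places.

log2(46.52/5.568) = 3.063  (AT2G59613)
log2(2.716/2.239) = 0.279  (AT1G65420)
log2(1.410/7.799) = -2.468  (AT3G24758)
log2(17.77/15.49) = 0.198  (AT5G48969)
log2(751.3/393.2) = 0.934  (AT2G68522)
log2(28.22/42.83) = -0.602  (AT3G21272)
log2(369.5/1171) = -1.664  (AT1G37064)
log2(0.108/1.298) = -3.587  (AT3G45961)
The largest magnitude belongs to AT3G45961.

3.587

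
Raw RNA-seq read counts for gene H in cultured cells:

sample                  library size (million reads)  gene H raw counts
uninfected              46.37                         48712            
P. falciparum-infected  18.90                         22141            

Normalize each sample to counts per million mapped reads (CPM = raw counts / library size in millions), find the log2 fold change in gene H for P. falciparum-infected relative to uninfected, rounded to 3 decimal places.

0.157

CPM(uninfected) = 48712 / 46.37 = 1050.5068
CPM(P. falciparum-infected) = 22141 / 18.90 = 1171.4815
Fold change = 1171.4815 / 1050.5068 = 1.11516
log2(1.11516) = 0.1572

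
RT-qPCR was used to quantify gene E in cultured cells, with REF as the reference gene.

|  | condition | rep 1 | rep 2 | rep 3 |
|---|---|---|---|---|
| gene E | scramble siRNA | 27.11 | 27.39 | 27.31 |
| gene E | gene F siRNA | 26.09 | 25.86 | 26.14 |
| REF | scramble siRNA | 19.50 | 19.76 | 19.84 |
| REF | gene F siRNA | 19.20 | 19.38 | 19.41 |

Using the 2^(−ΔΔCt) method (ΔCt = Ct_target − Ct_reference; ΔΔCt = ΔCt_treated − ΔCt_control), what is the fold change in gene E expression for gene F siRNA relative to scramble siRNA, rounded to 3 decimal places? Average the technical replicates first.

Mean Ct: gene E scramble siRNA 27.270; gene E gene F siRNA 26.030; REF scramble siRNA 19.700; REF gene F siRNA 19.330
ΔCt(scramble siRNA) = 27.270 − 19.700 = 7.570
ΔCt(gene F siRNA) = 26.030 − 19.330 = 6.700
ΔΔCt = 6.700 − 7.570 = -0.870
Fold change = 2^(−(-0.870)) = 2^0.870 = 1.8277

1.828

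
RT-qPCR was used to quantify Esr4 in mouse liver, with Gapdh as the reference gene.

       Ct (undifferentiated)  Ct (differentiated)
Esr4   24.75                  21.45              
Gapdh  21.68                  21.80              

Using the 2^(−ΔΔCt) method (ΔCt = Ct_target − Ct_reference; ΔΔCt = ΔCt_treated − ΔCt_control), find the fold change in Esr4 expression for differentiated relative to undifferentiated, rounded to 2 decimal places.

10.70

ΔCt(undifferentiated) = 24.750 − 21.680 = 3.070
ΔCt(differentiated) = 21.450 − 21.800 = -0.350
ΔΔCt = -0.350 − 3.070 = -3.420
Fold change = 2^(−(-3.420)) = 2^3.420 = 10.703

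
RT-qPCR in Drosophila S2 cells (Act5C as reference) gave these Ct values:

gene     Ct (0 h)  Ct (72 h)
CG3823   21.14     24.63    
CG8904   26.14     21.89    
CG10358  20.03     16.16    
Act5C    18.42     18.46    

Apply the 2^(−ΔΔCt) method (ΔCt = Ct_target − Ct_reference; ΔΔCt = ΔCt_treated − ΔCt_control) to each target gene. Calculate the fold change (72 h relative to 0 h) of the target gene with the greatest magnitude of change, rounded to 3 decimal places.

CG3823: ΔΔCt = (24.63−18.46) − (21.14−18.42) = 6.17 − 2.72 = 3.45; fold change = 2^-3.45 = 0.092
CG8904: ΔΔCt = (21.89−18.46) − (26.14−18.42) = 3.43 − 7.72 = -4.29; fold change = 2^4.29 = 19.562
CG10358: ΔΔCt = (16.16−18.46) − (20.03−18.42) = -2.30 − 1.61 = -3.91; fold change = 2^3.91 = 15.032
CG8904 has the largest |ΔΔCt| = 4.29.

19.562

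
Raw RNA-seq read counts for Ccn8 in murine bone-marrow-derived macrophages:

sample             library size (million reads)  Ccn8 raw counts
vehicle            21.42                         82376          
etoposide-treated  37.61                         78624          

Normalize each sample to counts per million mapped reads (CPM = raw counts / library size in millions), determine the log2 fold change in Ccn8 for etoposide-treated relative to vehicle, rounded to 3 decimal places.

-0.879

CPM(vehicle) = 82376 / 21.42 = 3845.7516
CPM(etoposide-treated) = 78624 / 37.61 = 2090.5078
Fold change = 2090.5078 / 3845.7516 = 0.54359
log2(0.54359) = -0.8794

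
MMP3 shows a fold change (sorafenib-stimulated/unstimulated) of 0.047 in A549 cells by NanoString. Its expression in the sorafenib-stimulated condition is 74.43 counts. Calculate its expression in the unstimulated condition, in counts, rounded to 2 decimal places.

1583.62

unstimulated expression = 74.43 / 0.047 = 1583.62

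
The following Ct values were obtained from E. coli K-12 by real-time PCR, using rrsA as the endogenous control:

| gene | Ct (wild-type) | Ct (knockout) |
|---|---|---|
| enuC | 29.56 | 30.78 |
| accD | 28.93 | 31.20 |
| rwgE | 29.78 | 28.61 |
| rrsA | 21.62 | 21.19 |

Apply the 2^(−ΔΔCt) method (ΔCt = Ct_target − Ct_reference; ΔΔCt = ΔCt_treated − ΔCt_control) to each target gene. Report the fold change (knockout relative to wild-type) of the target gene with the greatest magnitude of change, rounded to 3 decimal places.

enuC: ΔΔCt = (30.78−21.19) − (29.56−21.62) = 9.59 − 7.94 = 1.65; fold change = 2^-1.65 = 0.319
accD: ΔΔCt = (31.20−21.19) − (28.93−21.62) = 10.01 − 7.31 = 2.70; fold change = 2^-2.70 = 0.154
rwgE: ΔΔCt = (28.61−21.19) − (29.78−21.62) = 7.42 − 8.16 = -0.74; fold change = 2^0.74 = 1.670
accD has the largest |ΔΔCt| = 2.70.

0.154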